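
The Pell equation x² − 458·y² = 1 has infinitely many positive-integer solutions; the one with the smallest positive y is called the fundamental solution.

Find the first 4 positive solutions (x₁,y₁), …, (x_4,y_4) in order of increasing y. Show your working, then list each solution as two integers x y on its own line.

22899 1070
1048728401 49003860
48029663286099 2244278779210
2199662518128033601 102783479481255720

√458 → a₀=21, period (2,2,42); ℓ=3 odd so k=5
i=0: a=21 ⇒ p=21, q=1
…
i=2: a=2 ⇒ p=107, q=5
i=3: a=42 ⇒ p=4537, q=212
i=4: a=2 ⇒ p=9181, q=429
i=5: a=2 ⇒ p=22899, q=1070
fundamental: x₁=22899, y₁=1070  (since 524364201 − 458·1144900 = 1)
k=2:  x_2 = 22899·22899+458·1070·1070 = 1048728401,  y_2 = 22899·1070+1070·22899 = 49003860
k=3:  x_3 = 22899·1048728401+458·1070·49003860 = 48029663286099,  y_3 = 22899·49003860+1070·1048728401 = 2244278779210
k=4:  x_4 = 22899·48029663286099+458·1070·2244278779210 = 2199662518128033601,  y_4 = 22899·2244278779210+1070·48029663286099 = 102783479481255720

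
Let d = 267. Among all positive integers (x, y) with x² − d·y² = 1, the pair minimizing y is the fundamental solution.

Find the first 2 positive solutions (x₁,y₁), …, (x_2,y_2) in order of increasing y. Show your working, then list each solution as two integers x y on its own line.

d=267: √d = [16; 2,1,15,1,2,32] (ℓ=6, even), read p_5/q_5
k=0  a_k=16  p_k/q_k = 16/1
…
k=3  a_k=15  p_k/q_k = 768/47
k=4  a_k=1  p_k/q_k = 817/50
k=5  a_k=2  p_k/q_k = 2402/147
fundamental: x₁=2402, y₁=147  (since 5769604 − 267·21609 = 1)
n=2: (2402,147)∘(2402,147) = (2402·2402+267·147·147, 2402·147+147·2402) = (11539207,706188)

2402 147
11539207 706188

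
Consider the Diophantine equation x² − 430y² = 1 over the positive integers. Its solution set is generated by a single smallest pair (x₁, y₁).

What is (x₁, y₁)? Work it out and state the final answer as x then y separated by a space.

√430 → a₀=20, period (1,2,1,3,1,…,2,1,40); ℓ=14 even so k=13
k=0  a_k=20  p_k/q_k = 20/1
k=1  a_k=1  p_k/q_k = 21/1
k=2  a_k=2  p_k/q_k = 62/3
k=3  a_k=1  p_k/q_k = 83/4
k=4  a_k=3  p_k/q_k = 311/15
…
k=6  a_k=6  p_k/q_k = 2675/129
…
k=8  a_k=6  p_k/q_k = 133439/6435
…
k=10  a_k=3  p_k/q_k = 599138/28893
…
k=12  a_k=2  p_k/q_k = 2107880/101651
k=13  a_k=1  p_k/q_k = 2862251/138030
(x₁, y₁) = (2862251, 138030);  2862251² − 430·138030² = 1 ✓

2862251 138030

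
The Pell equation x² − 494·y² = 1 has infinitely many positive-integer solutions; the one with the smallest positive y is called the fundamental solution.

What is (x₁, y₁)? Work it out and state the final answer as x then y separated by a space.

√494 = [22; 4,2,2,1,2,1,2,2,4,44, …], period ℓ=10 (even) → k=9
a_0=22:  p_0=22·1+0=22,  q_0=22·0+1=1
…
a_5=2:  p_5=2·689+489=1867,  q_5=2·31+22=84
…
a_8=2:  p_8=2·6979+2556=16514,  q_8=2·314+115=743
a_9=4:  p_9=4·16514+6979=73035,  q_9=4·743+314=3286
(x₁, y₁) = (73035, 3286);  73035² − 494·3286² = 1 ✓

73035 3286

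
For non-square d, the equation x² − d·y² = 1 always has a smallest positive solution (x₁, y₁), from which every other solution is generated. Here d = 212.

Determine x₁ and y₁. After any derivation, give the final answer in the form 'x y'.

66249 4550

[14; 1,1,3,1,1,…,1,1,28] for √212; ℓ=14 ⇒ convergent index 13
i=0: a=14 ⇒ p=14, q=1
…
i=3: a=3 ⇒ p=102, q=7
i=4: a=1 ⇒ p=131, q=9
i=5: a=1 ⇒ p=233, q=16
i=6: a=1 ⇒ p=364, q=25
i=7: a=6 ⇒ p=2417, q=166
i=8: a=1 ⇒ p=2781, q=191
i=9: a=1 ⇒ p=5198, q=357
…
i=12: a=1 ⇒ p=37114, q=2549
i=13: a=1 ⇒ p=66249, q=4550
→ (66249, 4550).  Check: 66249²=4388930001, 212·4550²=4388930000, difference 1.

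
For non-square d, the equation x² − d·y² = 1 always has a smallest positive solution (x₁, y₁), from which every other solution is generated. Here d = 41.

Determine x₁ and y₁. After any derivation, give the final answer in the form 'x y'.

2049 320

√41 = [6; 2,2,12, …], period ℓ=3 (odd) → k=5
step 0: (6, 1)  from 6·(1,0) + (0,1)
…
step 2: (32, 5)  from 2·(13,2) + (6,1)
step 3: (397, 62)  from 12·(32,5) + (13,2)
step 4: (826, 129)  from 2·(397,62) + (32,5)
step 5: (2049, 320)  from 2·(826,129) + (397,62)
→ (2049, 320).  Check: 2049²=4198401, 41·320²=4198400, difference 1.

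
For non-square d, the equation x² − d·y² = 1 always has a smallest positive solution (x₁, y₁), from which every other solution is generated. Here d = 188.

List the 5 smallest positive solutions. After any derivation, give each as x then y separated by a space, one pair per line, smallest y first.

d=188: √d = [13; 1,2,2,6,2,2,1,26] (ℓ=8, even), read p_7/q_7
step 0: (13, 1)  from 13·(1,0) + (0,1)
…
step 2: (41, 3)  from 2·(14,1) + (13,1)
…
step 5: (1330, 97)  from 2·(617,45) + (96,7)
step 6: (3277, 239)  from 2·(1330,97) + (617,45)
step 7: (4607, 336)  from 1·(3277,239) + (1330,97)
(x₁, y₁) = (4607, 336);  4607² − 188·336² = 1 ✓
n=2: (4607,336)∘(4607,336) = (4607·4607+188·336·336, 4607·336+336·4607) = (42448897,3095904)
n=3: (42448897,3095904)∘(4607,336) = (4607·42448897+188·336·3095904, 4607·3095904+336·42448897) = (391124132351,28525659120)
n=4: (391124132351,28525659120)∘(4607,336) = (4607·391124132351+188·336·28525659120, 4607·28525659120+336·391124132351) = (3603817713033217,262835420035776)
n=5: (3603817713033217,262835420035776)∘(4607,336) = (4607·3603817713033217+188·336·262835420035776, 4607·262835420035776+336·3603817713033217) = (33205576016763929087,2421765531683980944)

4607 336
42448897 3095904
391124132351 28525659120
3603817713033217 262835420035776
33205576016763929087 2421765531683980944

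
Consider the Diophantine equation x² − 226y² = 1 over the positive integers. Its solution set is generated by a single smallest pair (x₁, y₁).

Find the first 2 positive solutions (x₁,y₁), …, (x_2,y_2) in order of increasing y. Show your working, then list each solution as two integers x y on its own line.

[15; 30] for √226; ℓ=1 ⇒ convergent index 1
k=0  a_k=15  p_k/q_k = 15/1
k=1  a_k=30  p_k/q_k = 451/30
→ (451, 30).  Check: 451²=203401, 226·30²=203400, difference 1.
n=2: (451,30)∘(451,30) = (451·451+226·30·30, 451·30+30·451) = (406801,27060)

451 30
406801 27060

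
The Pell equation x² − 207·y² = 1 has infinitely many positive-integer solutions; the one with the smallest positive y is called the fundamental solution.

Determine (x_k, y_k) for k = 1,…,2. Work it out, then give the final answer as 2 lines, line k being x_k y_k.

1151 80
2649601 184160

[14; 2,1,1,2,1,1,2,28] for √207; ℓ=8 ⇒ convergent index 7
a_0=14:  p_0=14·1+0=14,  q_0=14·0+1=1
a_1=2:  p_1=2·14+1=29,  q_1=2·1+0=2
a_2=1:  p_2=1·29+14=43,  q_2=1·2+1=3
…
a_4=2:  p_4=2·72+43=187,  q_4=2·5+3=13
…
a_6=1:  p_6=1·259+187=446,  q_6=1·18+13=31
a_7=2:  p_7=2·446+259=1151,  q_7=2·31+18=80
fundamental: x₁=1151, y₁=80  (since 1324801 − 207·6400 = 1)
(1151+80√207)^2 = 2649601 + 184160√207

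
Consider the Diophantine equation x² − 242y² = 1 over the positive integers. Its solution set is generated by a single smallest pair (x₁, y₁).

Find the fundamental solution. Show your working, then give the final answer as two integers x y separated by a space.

√242 → a₀=15, period (1,1,3,1,14,1,3,1,1,30); ℓ=10 even so k=9
step 0: (15, 1)  from 15·(1,0) + (0,1)
step 1: (16, 1)  from 1·(15,1) + (1,0)
step 2: (31, 2)  from 1·(16,1) + (15,1)
…
step 4: (140, 9)  from 1·(109,7) + (31,2)
step 5: (2069, 133)  from 14·(140,9) + (109,7)
…
step 8: (10905, 701)  from 1·(8696,559) + (2209,142)
step 9: (19601, 1260)  from 1·(10905,701) + (8696,559)
→ (19601, 1260).  Check: 19601²=384199201, 242·1260²=384199200, difference 1.

19601 1260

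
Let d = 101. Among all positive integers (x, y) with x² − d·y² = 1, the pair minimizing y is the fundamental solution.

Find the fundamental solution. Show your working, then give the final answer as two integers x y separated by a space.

201 20

√101 = [10; 20, …], period ℓ=1 (odd) → k=1
a_0=10:  p_0=10·1+0=10,  q_0=10·0+1=1
a_1=20:  p_1=20·10+1=201,  q_1=20·1+0=20
fundamental: x₁=201, y₁=20  (since 40401 − 101·400 = 1)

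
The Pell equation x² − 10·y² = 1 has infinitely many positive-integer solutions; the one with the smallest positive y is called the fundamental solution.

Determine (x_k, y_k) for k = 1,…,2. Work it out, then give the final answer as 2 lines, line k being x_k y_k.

√10 = [3; 6, …], period ℓ=1 (odd) → k=1
step 0: (3, 1)  from 3·(1,0) + (0,1)
step 1: (19, 6)  from 6·(3,1) + (1,0)
fundamental: x₁=19, y₁=6  (since 361 − 10·36 = 1)
(19+6√10)^2 = 721 + 228√10

19 6
721 228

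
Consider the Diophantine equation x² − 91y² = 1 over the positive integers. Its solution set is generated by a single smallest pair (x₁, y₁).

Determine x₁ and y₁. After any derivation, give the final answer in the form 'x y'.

√91 = [9; 1,1,5,1,5,1,1,18, …], period ℓ=8 (even) → k=7
k=0  a_k=9  p_k/q_k = 9/1
k=1  a_k=1  p_k/q_k = 10/1
k=2  a_k=1  p_k/q_k = 19/2
k=3  a_k=5  p_k/q_k = 105/11
k=4  a_k=1  p_k/q_k = 124/13
k=5  a_k=5  p_k/q_k = 725/76
k=6  a_k=1  p_k/q_k = 849/89
k=7  a_k=1  p_k/q_k = 1574/165
→ (1574, 165).  Check: 1574²=2477476, 91·165²=2477475, difference 1.

1574 165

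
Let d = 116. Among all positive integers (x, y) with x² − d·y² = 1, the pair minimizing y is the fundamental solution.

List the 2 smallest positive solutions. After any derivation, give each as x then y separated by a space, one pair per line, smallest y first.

[10; 1,3,2,1,4,1,2,3,1,20] for √116; ℓ=10 ⇒ convergent index 9
k=0  a_k=10  p_k/q_k = 10/1
k=1  a_k=1  p_k/q_k = 11/1
…
k=3  a_k=2  p_k/q_k = 97/9
…
k=5  a_k=4  p_k/q_k = 657/61
k=6  a_k=1  p_k/q_k = 797/74
k=7  a_k=2  p_k/q_k = 2251/209
k=8  a_k=3  p_k/q_k = 7550/701
k=9  a_k=1  p_k/q_k = 9801/910
fundamental: x₁=9801, y₁=910  (since 96059601 − 116·828100 = 1)
(x_2, y_2) = (9801·9801 + 116·910·910, 9801·910 + 910·9801) = (192119201, 17837820)

9801 910
192119201 17837820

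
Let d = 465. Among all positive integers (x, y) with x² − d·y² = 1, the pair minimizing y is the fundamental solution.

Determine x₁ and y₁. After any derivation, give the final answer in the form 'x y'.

[21; 1,1,3,2,2,2,3,1,1,42] for √465; ℓ=10 ⇒ convergent index 9
step 0: (21, 1)  from 21·(1,0) + (0,1)
step 1: (22, 1)  from 1·(21,1) + (1,0)
step 2: (43, 2)  from 1·(22,1) + (21,1)
step 3: (151, 7)  from 3·(43,2) + (22,1)
step 4: (345, 16)  from 2·(151,7) + (43,2)
…
step 8: (8949, 415)  from 1·(6922,321) + (2027,94)
step 9: (15871, 736)  from 1·(8949,415) + (6922,321)
→ (15871, 736).  Check: 15871²=251888641, 465·736²=251888640, difference 1.

15871 736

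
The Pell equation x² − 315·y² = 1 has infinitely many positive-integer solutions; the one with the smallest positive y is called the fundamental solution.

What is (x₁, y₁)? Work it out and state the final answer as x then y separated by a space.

√315 → a₀=17, period (1,2,1,34); ℓ=4 even so k=3
a_0=17:  p_0=17·1+0=17,  q_0=17·0+1=1
…
a_2=2:  p_2=2·18+17=53,  q_2=2·1+1=3
a_3=1:  p_3=1·53+18=71,  q_3=1·3+1=4
→ (71, 4).  Check: 71²=5041, 315·4²=5040, difference 1.

71 4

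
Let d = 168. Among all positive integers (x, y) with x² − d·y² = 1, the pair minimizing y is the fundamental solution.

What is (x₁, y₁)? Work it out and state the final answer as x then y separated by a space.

13 1

√168 → a₀=12, period (1,24); ℓ=2 even so k=1
k=0  a_k=12  p_k/q_k = 12/1
k=1  a_k=1  p_k/q_k = 13/1
→ (13, 1).  Check: 13²=169, 168·1²=168, difference 1.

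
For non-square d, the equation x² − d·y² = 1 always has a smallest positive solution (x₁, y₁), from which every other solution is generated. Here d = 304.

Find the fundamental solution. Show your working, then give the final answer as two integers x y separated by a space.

√304 = [17; 2,3,2,1,1,1,1,1,2,3,2,34, …], period ℓ=12 (even) → k=11
i=0: a=17 ⇒ p=17, q=1
…
i=2: a=3 ⇒ p=122, q=7
i=3: a=2 ⇒ p=279, q=16
…
i=7: a=1 ⇒ p=1761, q=101
…
i=9: a=2 ⇒ p=7445, q=427
i=10: a=3 ⇒ p=25177, q=1444
i=11: a=2 ⇒ p=57799, q=3315
→ (57799, 3315).  Check: 57799²=3340724401, 304·3315²=3340724400, difference 1.

57799 3315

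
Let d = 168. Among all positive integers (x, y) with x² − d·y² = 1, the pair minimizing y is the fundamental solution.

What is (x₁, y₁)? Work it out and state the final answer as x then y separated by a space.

13 1

[12; 1,24] for √168; ℓ=2 ⇒ convergent index 1
step 0: (12, 1)  from 12·(1,0) + (0,1)
step 1: (13, 1)  from 1·(12,1) + (1,0)
→ (13, 1).  Check: 13²=169, 168·1²=168, difference 1.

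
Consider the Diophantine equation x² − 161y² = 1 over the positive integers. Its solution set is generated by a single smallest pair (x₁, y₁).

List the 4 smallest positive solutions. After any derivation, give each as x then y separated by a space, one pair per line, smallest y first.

√161 = [12; 1,2,4,1,2,1,4,2,1,24, …], period ℓ=10 (even) → k=9
i=0: a=12 ⇒ p=12, q=1
i=1: a=1 ⇒ p=13, q=1
i=2: a=2 ⇒ p=38, q=3
i=3: a=4 ⇒ p=165, q=13
i=4: a=1 ⇒ p=203, q=16
i=5: a=2 ⇒ p=571, q=45
i=6: a=1 ⇒ p=774, q=61
i=7: a=4 ⇒ p=3667, q=289
i=8: a=2 ⇒ p=8108, q=639
i=9: a=1 ⇒ p=11775, q=928
→ (11775, 928).  Check: 11775²=138650625, 161·928²=138650624, difference 1.
(11775+928√161)^2 = 277301249 + 21854400√161
(11775+928√161)^3 = 6530444402175 + 514671119072√161
(11775+928√161)^4 = 153791965393920001 + 12120504832291200√161

11775 928
277301249 21854400
6530444402175 514671119072
153791965393920001 12120504832291200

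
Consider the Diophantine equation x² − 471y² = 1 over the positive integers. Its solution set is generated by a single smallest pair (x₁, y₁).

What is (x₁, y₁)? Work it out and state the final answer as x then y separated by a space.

√471 = [21; 1,2,2,1,3,…,2,1,42, …], period ℓ=14 (even) → k=13
a_0=21:  p_0=21·1+0=21,  q_0=21·0+1=1
a_1=1:  p_1=1·21+1=22,  q_1=1·1+0=1
a_2=2:  p_2=2·22+21=65,  q_2=2·1+1=3
a_3=2:  p_3=2·65+22=152,  q_3=2·3+1=7
…
a_5=3:  p_5=3·217+152=803,  q_5=3·10+7=37
a_6=4:  p_6=4·803+217=3429,  q_6=4·37+10=158
a_7=14:  p_7=14·3429+803=48809,  q_7=14·158+37=2249
…
a_9=3:  p_9=3·198665+48809=644804,  q_9=3·9154+2249=29711
…
a_11=2:  p_11=2·843469+644804=2331742,  q_11=2·38865+29711=107441
a_12=2:  p_12=2·2331742+843469=5506953,  q_12=2·107441+38865=253747
a_13=1:  p_13=1·5506953+2331742=7838695,  q_13=1·253747+107441=361188
→ (7838695, 361188).  Check: 7838695²=61445139303025, 471·361188²=61445139303024, difference 1.

7838695 361188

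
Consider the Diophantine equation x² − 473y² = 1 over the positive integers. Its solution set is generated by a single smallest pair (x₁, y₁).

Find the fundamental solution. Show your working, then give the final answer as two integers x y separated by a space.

87 4

[21; 1,2,1,42] for √473; ℓ=4 ⇒ convergent index 3
a_0=21:  p_0=21·1+0=21,  q_0=21·0+1=1
a_1=1:  p_1=1·21+1=22,  q_1=1·1+0=1
a_2=2:  p_2=2·22+21=65,  q_2=2·1+1=3
a_3=1:  p_3=1·65+22=87,  q_3=1·3+1=4
→ (87, 4).  Check: 87²=7569, 473·4²=7568, difference 1.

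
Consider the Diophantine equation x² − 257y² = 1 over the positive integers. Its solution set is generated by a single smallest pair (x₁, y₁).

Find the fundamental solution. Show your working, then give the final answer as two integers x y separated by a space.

513 32

d=257: √d = [16; 32] (ℓ=1, odd), read p_1/q_1
a_0=16:  p_0=16·1+0=16,  q_0=16·0+1=1
a_1=32:  p_1=32·16+1=513,  q_1=32·1+0=32
→ (513, 32).  Check: 513²=263169, 257·32²=263168, difference 1.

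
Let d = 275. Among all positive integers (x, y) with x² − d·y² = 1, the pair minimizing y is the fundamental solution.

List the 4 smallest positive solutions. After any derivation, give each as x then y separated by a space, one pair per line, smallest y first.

√275 = [16; 1,1,2,1,1,32, …], period ℓ=6 (even) → k=5
step 0: (16, 1)  from 16·(1,0) + (0,1)
…
step 2: (33, 2)  from 1·(17,1) + (16,1)
…
step 4: (116, 7)  from 1·(83,5) + (33,2)
step 5: (199, 12)  from 1·(116,7) + (83,5)
(x₁, y₁) = (199, 12);  199² − 275·12² = 1 ✓
(x_2, y_2) = (199·199 + 275·12·12, 199·12 + 12·199) = (79201, 4776)
(x_3, y_3) = (199·79201 + 275·12·4776, 199·4776 + 12·79201) = (31521799, 1900836)
(x_4, y_4) = (199·31521799 + 275·12·1900836, 199·1900836 + 12·31521799) = (12545596801, 756527952)

199 12
79201 4776
31521799 1900836
12545596801 756527952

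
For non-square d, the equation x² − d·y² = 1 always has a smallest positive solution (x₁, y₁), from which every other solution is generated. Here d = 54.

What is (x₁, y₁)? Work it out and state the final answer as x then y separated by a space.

485 66

√54 = [7; 2,1,6,1,2,14, …], period ℓ=6 (even) → k=5
i=0: a=7 ⇒ p=7, q=1
i=1: a=2 ⇒ p=15, q=2
…
i=4: a=1 ⇒ p=169, q=23
i=5: a=2 ⇒ p=485, q=66
(x₁, y₁) = (485, 66);  485² − 54·66² = 1 ✓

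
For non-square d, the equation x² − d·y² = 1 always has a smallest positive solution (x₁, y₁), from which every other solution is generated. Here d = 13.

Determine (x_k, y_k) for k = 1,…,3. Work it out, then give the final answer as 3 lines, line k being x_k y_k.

649 180
842401 233640
1093435849 303264540

√13 → a₀=3, period (1,1,1,1,6); ℓ=5 odd so k=9
step 0: (3, 1)  from 3·(1,0) + (0,1)
…
step 3: (11, 3)  from 1·(7,2) + (4,1)
step 4: (18, 5)  from 1·(11,3) + (7,2)
step 5: (119, 33)  from 6·(18,5) + (11,3)
…
step 8: (393, 109)  from 1·(256,71) + (137,38)
step 9: (649, 180)  from 1·(393,109) + (256,71)
→ (649, 180).  Check: 649²=421201, 13·180²=421200, difference 1.
(649+180√13)^2 = 842401 + 233640√13
(649+180√13)^3 = 1093435849 + 303264540√13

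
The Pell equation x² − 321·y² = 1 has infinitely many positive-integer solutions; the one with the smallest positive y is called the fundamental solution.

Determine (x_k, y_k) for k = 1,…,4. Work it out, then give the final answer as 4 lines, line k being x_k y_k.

215 12
92449 5160
39752855 2218788
17093635201 954073680

√321 = [17; 1,10,1,34, …], period ℓ=4 (even) → k=3
a_0=17:  p_0=17·1+0=17,  q_0=17·0+1=1
…
a_2=10:  p_2=10·18+17=197,  q_2=10·1+1=11
a_3=1:  p_3=1·197+18=215,  q_3=1·11+1=12
(x₁, y₁) = (215, 12);  215² − 321·12² = 1 ✓
(215+12√321)^2 = 92449 + 5160√321
(215+12√321)^3 = 39752855 + 2218788√321
(215+12√321)^4 = 17093635201 + 954073680√321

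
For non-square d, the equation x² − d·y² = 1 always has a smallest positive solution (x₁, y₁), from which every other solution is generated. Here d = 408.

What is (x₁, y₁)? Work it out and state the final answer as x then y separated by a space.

101 5

d=408: √d = [20; 5,40] (ℓ=2, even), read p_1/q_1
k=0  a_k=20  p_k/q_k = 20/1
k=1  a_k=5  p_k/q_k = 101/5
fundamental: x₁=101, y₁=5  (since 10201 − 408·25 = 1)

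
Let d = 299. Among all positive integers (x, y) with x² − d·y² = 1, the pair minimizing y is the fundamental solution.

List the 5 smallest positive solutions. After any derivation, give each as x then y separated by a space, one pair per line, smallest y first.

d=299: √d = [17; 3,2,3,34] (ℓ=4, even), read p_3/q_3
a_0=17:  p_0=17·1+0=17,  q_0=17·0+1=1
…
a_2=2:  p_2=2·52+17=121,  q_2=2·3+1=7
a_3=3:  p_3=3·121+52=415,  q_3=3·7+3=24
(x₁, y₁) = (415, 24);  415² − 299·24² = 1 ✓
(415+24√299)^2 = 344449 + 19920√299
(415+24√299)^3 = 285892255 + 16533576√299
(415+24√299)^4 = 237290227201 + 13722848160√299
(415+24√299)^5 = 196950602684575 + 11389947439224√299

415 24
344449 19920
285892255 16533576
237290227201 13722848160
196950602684575 11389947439224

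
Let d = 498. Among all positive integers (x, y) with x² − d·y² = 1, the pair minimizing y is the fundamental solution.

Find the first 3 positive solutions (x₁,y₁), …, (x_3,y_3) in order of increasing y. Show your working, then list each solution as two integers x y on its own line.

√498 → a₀=22, period (3,6,22,6,3,44); ℓ=6 even so k=5
k=0  a_k=22  p_k/q_k = 22/1
k=1  a_k=3  p_k/q_k = 67/3
k=2  a_k=6  p_k/q_k = 424/19
…
k=4  a_k=6  p_k/q_k = 56794/2545
k=5  a_k=3  p_k/q_k = 179777/8056
→ (179777, 8056).  Check: 179777²=32319769729, 498·8056²=32319769728, difference 1.
k=2:  x_2 = 179777·179777+498·8056·8056 = 64639539457,  y_2 = 179777·8056+8056·179777 = 2896567024
k=3:  x_3 = 179777·64639539457+498·8056·2896567024 = 23241404969742401,  y_3 = 179777·2896567024+8056·64639539457 = 1041472259739240

179777 8056
64639539457 2896567024
23241404969742401 1041472259739240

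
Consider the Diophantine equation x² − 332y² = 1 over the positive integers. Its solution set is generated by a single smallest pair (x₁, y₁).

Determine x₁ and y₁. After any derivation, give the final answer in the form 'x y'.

13447 738

[18; 4,1,1,8,1,1,4,36] for √332; ℓ=8 ⇒ convergent index 7
a_0=18:  p_0=18·1+0=18,  q_0=18·0+1=1
a_1=4:  p_1=4·18+1=73,  q_1=4·1+0=4
…
a_3=1:  p_3=1·91+73=164,  q_3=1·5+4=9
a_4=8:  p_4=8·164+91=1403,  q_4=8·9+5=77
a_5=1:  p_5=1·1403+164=1567,  q_5=1·77+9=86
a_6=1:  p_6=1·1567+1403=2970,  q_6=1·86+77=163
a_7=4:  p_7=4·2970+1567=13447,  q_7=4·163+86=738
→ (13447, 738).  Check: 13447²=180821809, 332·738²=180821808, difference 1.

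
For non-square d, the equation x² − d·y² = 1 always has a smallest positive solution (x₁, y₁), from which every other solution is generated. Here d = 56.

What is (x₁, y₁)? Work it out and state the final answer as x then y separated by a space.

d=56: √d = [7; 2,14] (ℓ=2, even), read p_1/q_1
i=0: a=7 ⇒ p=7, q=1
i=1: a=2 ⇒ p=15, q=2
→ (15, 2).  Check: 15²=225, 56·2²=224, difference 1.

15 2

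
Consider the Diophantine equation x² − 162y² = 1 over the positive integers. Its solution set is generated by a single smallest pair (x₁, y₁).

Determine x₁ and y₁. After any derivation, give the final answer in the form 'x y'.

19601 1540

d=162: √d = [12; 1,2,1,2,12,2,1,2,1,24] (ℓ=10, even), read p_9/q_9
i=0: a=12 ⇒ p=12, q=1
…
i=2: a=2 ⇒ p=38, q=3
…
i=5: a=12 ⇒ p=1731, q=136
i=6: a=2 ⇒ p=3602, q=283
…
i=8: a=2 ⇒ p=14268, q=1121
i=9: a=1 ⇒ p=19601, q=1540
→ (19601, 1540).  Check: 19601²=384199201, 162·1540²=384199200, difference 1.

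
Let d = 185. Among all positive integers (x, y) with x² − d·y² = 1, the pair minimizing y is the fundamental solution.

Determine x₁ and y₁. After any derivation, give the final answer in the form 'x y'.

[13; 1,1,1,1,26] for √185; ℓ=5 ⇒ convergent index 9
a_0=13:  p_0=13·1+0=13,  q_0=13·0+1=1
…
a_2=1:  p_2=1·14+13=27,  q_2=1·1+1=2
a_3=1:  p_3=1·27+14=41,  q_3=1·2+1=3
…
a_5=26:  p_5=26·68+41=1809,  q_5=26·5+3=133
…
a_8=1:  p_8=1·3686+1877=5563,  q_8=1·271+138=409
a_9=1:  p_9=1·5563+3686=9249,  q_9=1·409+271=680
→ (9249, 680).  Check: 9249²=85544001, 185·680²=85544000, difference 1.

9249 680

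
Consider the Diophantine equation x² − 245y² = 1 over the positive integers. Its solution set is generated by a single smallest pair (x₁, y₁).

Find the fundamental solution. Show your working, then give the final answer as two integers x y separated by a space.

51841 3312

√245 → a₀=15, period (1,1,1,7,6,7,1,1,1,30); ℓ=10 even so k=9
a_0=15:  p_0=15·1+0=15,  q_0=15·0+1=1
a_1=1:  p_1=1·15+1=16,  q_1=1·1+0=1
a_2=1:  p_2=1·16+15=31,  q_2=1·1+1=2
a_3=1:  p_3=1·31+16=47,  q_3=1·2+1=3
…
a_5=6:  p_5=6·360+47=2207,  q_5=6·23+3=141
a_6=7:  p_6=7·2207+360=15809,  q_6=7·141+23=1010
…
a_8=1:  p_8=1·18016+15809=33825,  q_8=1·1151+1010=2161
a_9=1:  p_9=1·33825+18016=51841,  q_9=1·2161+1151=3312
(x₁, y₁) = (51841, 3312);  51841² − 245·3312² = 1 ✓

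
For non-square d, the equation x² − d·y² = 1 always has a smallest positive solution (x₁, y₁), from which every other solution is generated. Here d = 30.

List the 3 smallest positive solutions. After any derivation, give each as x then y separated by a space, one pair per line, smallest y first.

√30 = [5; 2,10, …], period ℓ=2 (even) → k=1
step 0: (5, 1)  from 5·(1,0) + (0,1)
step 1: (11, 2)  from 2·(5,1) + (1,0)
fundamental: x₁=11, y₁=2  (since 121 − 30·4 = 1)
(11+2√30)^2 = 241 + 44√30
(11+2√30)^3 = 5291 + 966√30

11 2
241 44
5291 966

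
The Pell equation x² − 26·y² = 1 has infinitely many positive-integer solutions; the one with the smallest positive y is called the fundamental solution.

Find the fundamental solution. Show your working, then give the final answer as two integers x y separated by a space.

51 10

√26 = [5; 10, …], period ℓ=1 (odd) → k=1
a_0=5:  p_0=5·1+0=5,  q_0=5·0+1=1
a_1=10:  p_1=10·5+1=51,  q_1=10·1+0=10
(x₁, y₁) = (51, 10);  51² − 26·10² = 1 ✓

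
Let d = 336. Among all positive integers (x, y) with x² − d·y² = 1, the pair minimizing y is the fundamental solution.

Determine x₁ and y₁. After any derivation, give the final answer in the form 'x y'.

55 3

√336 → a₀=18, period (3,36); ℓ=2 even so k=1
k=0  a_k=18  p_k/q_k = 18/1
k=1  a_k=3  p_k/q_k = 55/3
(x₁, y₁) = (55, 3);  55² − 336·3² = 1 ✓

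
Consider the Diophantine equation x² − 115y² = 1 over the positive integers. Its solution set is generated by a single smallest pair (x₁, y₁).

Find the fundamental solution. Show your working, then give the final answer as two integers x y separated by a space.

√115 → a₀=10, period (1,2,1,1,1,1,1,2,1,20); ℓ=10 even so k=9
k=0  a_k=10  p_k/q_k = 10/1
k=1  a_k=1  p_k/q_k = 11/1
k=2  a_k=2  p_k/q_k = 32/3
k=3  a_k=1  p_k/q_k = 43/4
k=4  a_k=1  p_k/q_k = 75/7
…
k=8  a_k=2  p_k/q_k = 815/76
k=9  a_k=1  p_k/q_k = 1126/105
(x₁, y₁) = (1126, 105);  1126² − 115·105² = 1 ✓

1126 105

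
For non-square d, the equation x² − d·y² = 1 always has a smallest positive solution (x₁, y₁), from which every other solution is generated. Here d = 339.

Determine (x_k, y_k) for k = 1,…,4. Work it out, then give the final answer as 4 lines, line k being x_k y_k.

√339 → a₀=18, period (2,2,2,1,17,1,2,2,2,36); ℓ=10 even so k=9
i=0: a=18 ⇒ p=18, q=1
i=1: a=2 ⇒ p=37, q=2
…
i=4: a=1 ⇒ p=313, q=17
…
i=7: a=2 ⇒ p=17252, q=937
i=8: a=2 ⇒ p=40359, q=2192
i=9: a=2 ⇒ p=97970, q=5321
→ (97970, 5321).  Check: 97970²=9598120900, 339·5321²=9598120899, difference 1.
n=2: (97970,5321)∘(97970,5321) = (97970·97970+339·5321·5321, 97970·5321+5321·97970) = (19196241799,1042596740)
n=3: (19196241799,1042596740)∘(97970,5321) = (97970·19196241799+339·5321·1042596740, 97970·1042596740+5321·19196241799) = (3761311617998090,204286405230279)
n=4: (3761311617998090,204286405230279)∘(97970,5321) = (97970·3761311617998090+339·5321·204286405230279, 97970·204286405230279+5321·3761311617998090) = (736991398411349512801,40027878239778270520)

97970 5321
19196241799 1042596740
3761311617998090 204286405230279
736991398411349512801 40027878239778270520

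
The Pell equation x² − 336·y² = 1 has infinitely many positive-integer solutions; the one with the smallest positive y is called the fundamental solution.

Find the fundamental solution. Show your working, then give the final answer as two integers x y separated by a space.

√336 → a₀=18, period (3,36); ℓ=2 even so k=1
i=0: a=18 ⇒ p=18, q=1
i=1: a=3 ⇒ p=55, q=3
fundamental: x₁=55, y₁=3  (since 3025 − 336·9 = 1)

55 3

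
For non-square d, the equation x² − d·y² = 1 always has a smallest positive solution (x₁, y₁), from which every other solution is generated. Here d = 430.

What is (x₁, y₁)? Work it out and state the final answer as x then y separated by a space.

√430 = [20; 1,2,1,3,1,…,2,1,40, …], period ℓ=14 (even) → k=13
a_0=20:  p_0=20·1+0=20,  q_0=20·0+1=1
…
a_2=2:  p_2=2·21+20=62,  q_2=2·1+1=3
a_3=1:  p_3=1·62+21=83,  q_3=1·3+1=4
…
a_6=6:  p_6=6·394+311=2675,  q_6=6·19+15=129
a_7=8:  p_7=8·2675+394=21794,  q_7=8·129+19=1051
a_8=6:  p_8=6·21794+2675=133439,  q_8=6·1051+129=6435
…
a_11=1:  p_11=1·599138+155233=754371,  q_11=1·28893+7486=36379
a_12=2:  p_12=2·754371+599138=2107880,  q_12=2·36379+28893=101651
a_13=1:  p_13=1·2107880+754371=2862251,  q_13=1·101651+36379=138030
fundamental: x₁=2862251, y₁=138030  (since 8192480787001 − 430·19052280900 = 1)

2862251 138030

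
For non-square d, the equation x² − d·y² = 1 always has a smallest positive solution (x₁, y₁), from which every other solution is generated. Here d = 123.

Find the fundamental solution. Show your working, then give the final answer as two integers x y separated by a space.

122 11

√123 = [11; 11,22, …], period ℓ=2 (even) → k=1
a_0=11:  p_0=11·1+0=11,  q_0=11·0+1=1
a_1=11:  p_1=11·11+1=122,  q_1=11·1+0=11
→ (122, 11).  Check: 122²=14884, 123·11²=14883, difference 1.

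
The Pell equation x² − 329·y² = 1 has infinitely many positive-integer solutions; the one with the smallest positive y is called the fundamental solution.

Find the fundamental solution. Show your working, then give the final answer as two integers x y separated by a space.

√329 → a₀=18, period (7,4,2,1,1,4,1,1,2,4,7,36); ℓ=12 even so k=11
step 0: (18, 1)  from 18·(1,0) + (0,1)
step 1: (127, 7)  from 7·(18,1) + (1,0)
step 2: (526, 29)  from 4·(127,7) + (18,1)
step 3: (1179, 65)  from 2·(526,29) + (127,7)
step 4: (1705, 94)  from 1·(1179,65) + (526,29)
step 5: (2884, 159)  from 1·(1705,94) + (1179,65)
step 6: (13241, 730)  from 4·(2884,159) + (1705,94)
step 7: (16125, 889)  from 1·(13241,730) + (2884,159)
step 8: (29366, 1619)  from 1·(16125,889) + (13241,730)
step 9: (74857, 4127)  from 2·(29366,1619) + (16125,889)
step 10: (328794, 18127)  from 4·(74857,4127) + (29366,1619)
step 11: (2376415, 131016)  from 7·(328794,18127) + (74857,4127)
fundamental: x₁=2376415, y₁=131016  (since 5647348252225 − 329·17165192256 = 1)

2376415 131016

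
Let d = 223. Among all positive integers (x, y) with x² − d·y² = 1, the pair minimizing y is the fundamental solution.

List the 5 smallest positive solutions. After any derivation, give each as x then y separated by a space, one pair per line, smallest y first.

224 15
100351 6720
44957024 3010545
20140646401 1348717440
9022964630624 604222402575

√223 = [14; 1,13,1,28, …], period ℓ=4 (even) → k=3
k=0  a_k=14  p_k/q_k = 14/1
…
k=2  a_k=13  p_k/q_k = 209/14
k=3  a_k=1  p_k/q_k = 224/15
(x₁, y₁) = (224, 15);  224² − 223·15² = 1 ✓
(224+15√223)^2 = 100351 + 6720√223
(224+15√223)^3 = 44957024 + 3010545√223
(224+15√223)^4 = 20140646401 + 1348717440√223
(224+15√223)^5 = 9022964630624 + 604222402575√223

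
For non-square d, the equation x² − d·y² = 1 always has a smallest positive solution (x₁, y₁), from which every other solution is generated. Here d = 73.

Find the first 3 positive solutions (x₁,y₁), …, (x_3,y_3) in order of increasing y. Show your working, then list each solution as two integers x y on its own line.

[8; 1,1,5,5,1,1,16] for √73; ℓ=7 ⇒ convergent index 13
i=0: a=8 ⇒ p=8, q=1
…
i=3: a=5 ⇒ p=94, q=11
i=4: a=5 ⇒ p=487, q=57
…
i=6: a=1 ⇒ p=1068, q=125
…
i=8: a=1 ⇒ p=18737, q=2193
…
i=11: a=5 ⇒ p=1040241, q=121751
i=12: a=1 ⇒ p=1241008, q=145249
i=13: a=1 ⇒ p=2281249, q=267000
fundamental: x₁=2281249, y₁=267000  (since 5204097000001 − 73·71289000000 = 1)
n=2: (2281249,267000)∘(2281249,267000) = (2281249·2281249+73·267000·267000, 2281249·267000+267000·2281249) = (10408194000001,1218186966000)
n=3: (10408194000001,1218186966000)∘(2281249,267000) = (2281249·10408194000001+73·267000·1218186966000, 2281249·1218186966000+267000·10408194000001) = (47487364308614281249,5557975596000801000)

2281249 267000
10408194000001 1218186966000
47487364308614281249 5557975596000801000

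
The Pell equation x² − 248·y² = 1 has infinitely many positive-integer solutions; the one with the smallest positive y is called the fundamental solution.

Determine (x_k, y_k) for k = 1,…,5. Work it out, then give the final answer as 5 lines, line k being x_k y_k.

d=248: √d = [15; 1,2,1,30] (ℓ=4, even), read p_3/q_3
k=0  a_k=15  p_k/q_k = 15/1
k=1  a_k=1  p_k/q_k = 16/1
k=2  a_k=2  p_k/q_k = 47/3
k=3  a_k=1  p_k/q_k = 63/4
→ (63, 4).  Check: 63²=3969, 248·4²=3968, difference 1.
(x_2, y_2) = (63·63 + 248·4·4, 63·4 + 4·63) = (7937, 504)
(x_3, y_3) = (63·7937 + 248·4·504, 63·504 + 4·7937) = (999999, 63500)
(x_4, y_4) = (63·999999 + 248·4·63500, 63·63500 + 4·999999) = (125991937, 8000496)
(x_5, y_5) = (63·125991937 + 248·4·8000496, 63·8000496 + 4·125991937) = (15873984063, 1007998996)

63 4
7937 504
999999 63500
125991937 8000496
15873984063 1007998996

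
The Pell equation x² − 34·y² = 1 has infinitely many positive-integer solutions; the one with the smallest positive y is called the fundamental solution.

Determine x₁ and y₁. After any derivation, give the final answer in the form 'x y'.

d=34: √d = [5; 1,4,1,10] (ℓ=4, even), read p_3/q_3
a_0=5:  p_0=5·1+0=5,  q_0=5·0+1=1
…
a_2=4:  p_2=4·6+5=29,  q_2=4·1+1=5
a_3=1:  p_3=1·29+6=35,  q_3=1·5+1=6
fundamental: x₁=35, y₁=6  (since 1225 − 34·36 = 1)

35 6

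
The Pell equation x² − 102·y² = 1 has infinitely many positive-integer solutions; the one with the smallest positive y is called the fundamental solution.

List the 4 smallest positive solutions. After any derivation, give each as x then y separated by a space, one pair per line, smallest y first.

101 10
20401 2020
4120901 408030
832401601 82420040

√102 → a₀=10, period (10,20); ℓ=2 even so k=1
step 0: (10, 1)  from 10·(1,0) + (0,1)
step 1: (101, 10)  from 10·(10,1) + (1,0)
(x₁, y₁) = (101, 10);  101² − 102·10² = 1 ✓
k=2:  x_2 = 101·101+102·10·10 = 20401,  y_2 = 101·10+10·101 = 2020
k=3:  x_3 = 101·20401+102·10·2020 = 4120901,  y_3 = 101·2020+10·20401 = 408030
k=4:  x_4 = 101·4120901+102·10·408030 = 832401601,  y_4 = 101·408030+10·4120901 = 82420040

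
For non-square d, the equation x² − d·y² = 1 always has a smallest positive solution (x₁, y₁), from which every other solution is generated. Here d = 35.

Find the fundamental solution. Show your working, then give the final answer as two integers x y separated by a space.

6 1

√35 = [5; 1,10, …], period ℓ=2 (even) → k=1
step 0: (5, 1)  from 5·(1,0) + (0,1)
step 1: (6, 1)  from 1·(5,1) + (1,0)
→ (6, 1).  Check: 6²=36, 35·1²=35, difference 1.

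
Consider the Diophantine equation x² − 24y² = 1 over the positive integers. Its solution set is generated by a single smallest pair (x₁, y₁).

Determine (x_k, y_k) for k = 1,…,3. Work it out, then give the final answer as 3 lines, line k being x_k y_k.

√24 = [4; 1,8, …], period ℓ=2 (even) → k=1
i=0: a=4 ⇒ p=4, q=1
i=1: a=1 ⇒ p=5, q=1
fundamental: x₁=5, y₁=1  (since 25 − 24·1 = 1)
(x_2, y_2) = (5·5 + 24·1·1, 5·1 + 1·5) = (49, 10)
(x_3, y_3) = (5·49 + 24·1·10, 5·10 + 1·49) = (485, 99)

5 1
49 10
485 99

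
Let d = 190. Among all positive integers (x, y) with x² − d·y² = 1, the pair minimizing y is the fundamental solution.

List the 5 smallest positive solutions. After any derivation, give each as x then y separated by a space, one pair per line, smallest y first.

√190 → a₀=13, period (1,3,1,1,1,…,3,1,26); ℓ=14 even so k=13
i=0: a=13 ⇒ p=13, q=1
i=1: a=1 ⇒ p=14, q=1
…
i=7: a=2 ⇒ p=1213, q=88
…
i=9: a=1 ⇒ p=4149, q=301
…
i=12: a=3 ⇒ p=40787, q=2959
i=13: a=1 ⇒ p=52021, q=3774
→ (52021, 3774).  Check: 52021²=2706184441, 190·3774²=2706184440, difference 1.
k=2:  x_2 = 52021·52021+190·3774·3774 = 5412368881,  y_2 = 52021·3774+3774·52021 = 392654508
k=3:  x_3 = 52021·5412368881+190·3774·392654508 = 563113683064981,  y_3 = 52021·392654508+3774·5412368881 = 40852560317562
k=4:  x_4 = 52021·563113683064981+190·3774·40852560317562 = 58587473808034384321,  y_4 = 52021·40852560317562+3774·563113683064981 = 4250382080167131096
k=5:  x_5 = 52021·58587473808034384321+190·3774·4250382080167131096 = 6095557949372399730460501,  y_5 = 52021·4250382080167131096+3774·58587473808034384321 = 442218252343896093172470

52021 3774
5412368881 392654508
563113683064981 40852560317562
58587473808034384321 4250382080167131096
6095557949372399730460501 442218252343896093172470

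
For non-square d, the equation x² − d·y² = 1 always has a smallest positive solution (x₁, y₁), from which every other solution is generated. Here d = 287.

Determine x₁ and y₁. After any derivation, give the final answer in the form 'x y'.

d=287: √d = [16; 1,15,1,32] (ℓ=4, even), read p_3/q_3
i=0: a=16 ⇒ p=16, q=1
…
i=2: a=15 ⇒ p=271, q=16
i=3: a=1 ⇒ p=288, q=17
(x₁, y₁) = (288, 17);  288² − 287·17² = 1 ✓

288 17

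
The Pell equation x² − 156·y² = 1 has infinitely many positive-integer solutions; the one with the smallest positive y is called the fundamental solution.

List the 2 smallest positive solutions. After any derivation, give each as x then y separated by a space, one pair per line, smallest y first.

[12; 2,24] for √156; ℓ=2 ⇒ convergent index 1
i=0: a=12 ⇒ p=12, q=1
i=1: a=2 ⇒ p=25, q=2
fundamental: x₁=25, y₁=2  (since 625 − 156·4 = 1)
(x_2, y_2) = (25·25 + 156·2·2, 25·2 + 2·25) = (1249, 100)

25 2
1249 100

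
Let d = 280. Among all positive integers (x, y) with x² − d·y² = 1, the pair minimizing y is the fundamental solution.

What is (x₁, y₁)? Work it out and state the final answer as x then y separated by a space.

251 15

√280 = [16; 1,2,1,2,1,32, …], period ℓ=6 (even) → k=5
a_0=16:  p_0=16·1+0=16,  q_0=16·0+1=1
…
a_2=2:  p_2=2·17+16=50,  q_2=2·1+1=3
…
a_4=2:  p_4=2·67+50=184,  q_4=2·4+3=11
a_5=1:  p_5=1·184+67=251,  q_5=1·11+4=15
→ (251, 15).  Check: 251²=63001, 280·15²=63000, difference 1.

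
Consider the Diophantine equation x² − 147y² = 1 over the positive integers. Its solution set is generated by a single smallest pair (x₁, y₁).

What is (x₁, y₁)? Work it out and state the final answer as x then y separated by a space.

97 8

√147 → a₀=12, period (8,24); ℓ=2 even so k=1
i=0: a=12 ⇒ p=12, q=1
i=1: a=8 ⇒ p=97, q=8
fundamental: x₁=97, y₁=8  (since 9409 − 147·64 = 1)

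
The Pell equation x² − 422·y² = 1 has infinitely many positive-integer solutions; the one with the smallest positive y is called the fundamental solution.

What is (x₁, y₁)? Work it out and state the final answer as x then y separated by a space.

d=422: √d = [20; 1,1,5,2,1,…,1,1,40] (ℓ=14, even), read p_13/q_13
step 0: (20, 1)  from 20·(1,0) + (0,1)
…
step 3: (226, 11)  from 5·(41,2) + (21,1)
step 4: (493, 24)  from 2·(226,11) + (41,2)
…
step 7: (53719, 2615)  from 20·(2650,129) + (719,35)
…
step 9: (217526, 10589)  from 1·(163807,7974) + (53719,2615)
…
step 11: (3211821, 156349)  from 5·(598859,29152) + (217526,10589)
step 12: (3810680, 185501)  from 1·(3211821,156349) + (598859,29152)
step 13: (7022501, 341850)  from 1·(3810680,185501) + (3211821,156349)
(x₁, y₁) = (7022501, 341850);  7022501² − 422·341850² = 1 ✓

7022501 341850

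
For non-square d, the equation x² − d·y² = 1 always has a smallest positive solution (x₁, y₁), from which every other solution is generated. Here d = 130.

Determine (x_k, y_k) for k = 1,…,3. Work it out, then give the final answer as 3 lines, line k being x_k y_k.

6499 570
84474001 7408860
1097993058499 96300361710

√130 → a₀=11, period (2,2,22); ℓ=3 odd so k=5
a_0=11:  p_0=11·1+0=11,  q_0=11·0+1=1
a_1=2:  p_1=2·11+1=23,  q_1=2·1+0=2
…
a_3=22:  p_3=22·57+23=1277,  q_3=22·5+2=112
a_4=2:  p_4=2·1277+57=2611,  q_4=2·112+5=229
a_5=2:  p_5=2·2611+1277=6499,  q_5=2·229+112=570
(x₁, y₁) = (6499, 570);  6499² − 130·570² = 1 ✓
k=2:  x_2 = 6499·6499+130·570·570 = 84474001,  y_2 = 6499·570+570·6499 = 7408860
k=3:  x_3 = 6499·84474001+130·570·7408860 = 1097993058499,  y_3 = 6499·7408860+570·84474001 = 96300361710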